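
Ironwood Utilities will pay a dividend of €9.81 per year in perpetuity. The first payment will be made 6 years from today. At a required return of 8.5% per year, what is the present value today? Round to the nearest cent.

€76.75

Value at end of year 5: C / r = €9.81 / 0.085 = €115.4118
Discount to today: PV = €115.4118 / (1 + 0.085)^5 = €115.4118 / 1.503657 = €76.75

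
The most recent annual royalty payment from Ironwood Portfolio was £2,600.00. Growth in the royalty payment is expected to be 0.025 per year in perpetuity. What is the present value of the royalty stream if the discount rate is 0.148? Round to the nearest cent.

D₁ = D₀ × (1 + g) = £2,600.00 × 1.025 = £2,665.0000
Growing perpetuity: P = D₁ / (r − g) = £2,665.0000 / (0.148 − 0.025) = £21,666.67

£21666.67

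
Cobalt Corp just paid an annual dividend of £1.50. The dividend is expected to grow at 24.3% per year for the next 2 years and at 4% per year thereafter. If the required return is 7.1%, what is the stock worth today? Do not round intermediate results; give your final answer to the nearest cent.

D_1 = 1.86450
D_2 = 2.31757
Terminal value at year 2: TV = D_2×(1+g_2)/(r−g_2) = 2.41028/0.031 = 77.75085
P_0 = D_1/(1+r)^1 + D_2/(1+r)^2 + TV/(1+r)^2
    = 1.74090 + 2.02048 + 67.78385 = 71.54522

£71.55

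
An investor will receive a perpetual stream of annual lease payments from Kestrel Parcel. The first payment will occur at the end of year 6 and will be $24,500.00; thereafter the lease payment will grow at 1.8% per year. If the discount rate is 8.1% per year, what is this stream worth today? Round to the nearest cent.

$263449.31

Value at end of year 5: C₁ / (r − g) = $24,500.00 / (0.081 − 0.018) = $388,888.8889
Discount to today: PV = $388,888.8889 / (1 + 0.081)^5 = $388,888.8889 / 1.476143 = $263,449.31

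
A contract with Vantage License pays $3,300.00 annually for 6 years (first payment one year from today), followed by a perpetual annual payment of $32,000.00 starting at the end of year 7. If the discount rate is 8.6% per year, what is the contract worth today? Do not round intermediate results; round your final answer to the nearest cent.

$241797.17

PV of 6-year annuity: $3,300.00 × [1 − (1+0.086)^−6] / 0.086 = 14981.75289
Perpetuity value at year 6: $32,000.00 / 0.086 = 372093.02326
PV of perpetuity: 372093.02326 / (1+0.086)^6 = 226815.41943
Total PV = 14981.75289 + 226815.41943 = 241797.17233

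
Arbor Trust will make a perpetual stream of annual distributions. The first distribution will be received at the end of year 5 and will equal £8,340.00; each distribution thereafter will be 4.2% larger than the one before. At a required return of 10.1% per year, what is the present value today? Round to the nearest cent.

£96197.72

Value at end of year 4: C₁ / (r − g) = £8,340.00 / (0.101 − 0.042) = £141,355.9322
Discount to today: PV = £141,355.9322 / (1 + 0.101)^4 = £141,355.9322 / 1.469431 = £96,197.72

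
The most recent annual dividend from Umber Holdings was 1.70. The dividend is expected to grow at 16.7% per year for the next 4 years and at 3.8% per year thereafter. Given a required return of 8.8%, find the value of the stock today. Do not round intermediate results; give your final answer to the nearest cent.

D_1 = 1.98390
D_2 = 2.31521
D_3 = 2.70185
D_4 = 3.15306
Terminal value at year 4: TV = D_4×(1+g_2)/(r−g_2) = 3.27288/0.05 = 65.45754
P_0 = D_1/(1+r)^1 + D_2/(1+r)^2 + D_3/(1+r)^3 + D_4/(1+r)^4 + TV/(1+r)^4
    = 1.82344 + 1.95584 + 2.09785 + 2.25018 + 46.71368 = 54.84099

54.84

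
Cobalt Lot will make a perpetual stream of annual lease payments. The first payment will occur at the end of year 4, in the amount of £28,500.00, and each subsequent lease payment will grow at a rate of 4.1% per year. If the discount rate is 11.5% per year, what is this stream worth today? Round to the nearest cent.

£277836.01

Value at end of year 3: C₁ / (r − g) = £28,500.00 / (0.115 − 0.041) = £385,135.1351
Discount to today: PV = £385,135.1351 / (1 + 0.115)^3 = £385,135.1351 / 1.386196 = £277,836.01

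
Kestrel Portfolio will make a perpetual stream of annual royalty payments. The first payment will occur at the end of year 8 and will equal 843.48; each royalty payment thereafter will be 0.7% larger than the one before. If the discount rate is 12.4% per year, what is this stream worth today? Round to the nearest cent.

3180.71

Value at end of year 7: C₁ / (r − g) = 843.48 / (0.124 − 0.007) = 7,209.2308
Discount to today: PV = 7,209.2308 / (1 + 0.124)^7 = 7,209.2308 / 2.266544 = 3,180.71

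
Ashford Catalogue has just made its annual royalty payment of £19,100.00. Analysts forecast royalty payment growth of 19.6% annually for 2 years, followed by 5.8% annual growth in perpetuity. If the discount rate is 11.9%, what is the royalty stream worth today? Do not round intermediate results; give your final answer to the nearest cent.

D_1 = 22843.60000
D_2 = 27320.94560
Terminal value at year 2: TV = D_2×(1+g_2)/(r−g_2) = 28905.56044/0.061 = 473861.64664
P_0 = D_1/(1+r)^1 + D_2/(1+r)^2 + TV/(1+r)^2
    = 20414.29848 + 21819.03573 + 378435.07874 = 420668.41296

£420668.41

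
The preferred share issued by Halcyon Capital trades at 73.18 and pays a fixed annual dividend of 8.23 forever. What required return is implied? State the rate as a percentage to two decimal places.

11.25%

P = C/r ⇒ r = C/P = 8.23/73.18 = 0.112462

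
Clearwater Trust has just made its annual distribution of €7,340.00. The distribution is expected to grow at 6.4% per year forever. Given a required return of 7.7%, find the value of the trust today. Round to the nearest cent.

D₁ = D₀ × (1 + g) = €7,340.00 × 1.064 = €7,809.7600
Growing perpetuity: P = D₁ / (r − g) = €7,809.7600 / (0.077 − 0.064) = €600,750.77

€600750.77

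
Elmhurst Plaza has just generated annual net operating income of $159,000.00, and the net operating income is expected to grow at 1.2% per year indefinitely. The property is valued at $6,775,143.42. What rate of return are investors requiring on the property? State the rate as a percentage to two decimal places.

3.57%

D₁ = $159,000.00 × 1.012 = $160,908.0000
P = D₁/(r − g) ⇒ r = D₁/P + g = $160,908.0000/$6,775,143.42 + 0.012 = 0.023750 + 0.012 = 0.035750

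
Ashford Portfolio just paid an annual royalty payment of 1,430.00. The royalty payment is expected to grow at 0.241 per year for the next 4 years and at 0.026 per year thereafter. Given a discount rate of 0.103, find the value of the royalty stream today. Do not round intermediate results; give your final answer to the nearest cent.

38280.90

D_1 = 1774.63000
D_2 = 2202.31583
D_3 = 2733.07395
D_4 = 3391.74477
Terminal value at year 4: TV = D_4×(1+g_2)/(r−g_2) = 3479.93013/0.077 = 45193.89779
P_0 = D_1/(1+r)^1 + D_2/(1+r)^2 + D_3/(1+r)^3 + D_4/(1+r)^4 + TV/(1+r)^4
    = 1608.91206 + 1810.20840 + 2036.68959 + 2291.50661 + 30533.58154 = 38280.89820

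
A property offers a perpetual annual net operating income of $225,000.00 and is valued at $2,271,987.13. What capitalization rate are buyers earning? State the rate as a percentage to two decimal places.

P = C/r ⇒ r = C/P = $225,000.00/$2,271,987.13 = 0.099032

9.90%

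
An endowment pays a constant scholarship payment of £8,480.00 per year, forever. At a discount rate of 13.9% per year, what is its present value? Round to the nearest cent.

£61007.19

Level perpetuity: PV = C / r = £8,480.00 / 0.139 = £61,007.19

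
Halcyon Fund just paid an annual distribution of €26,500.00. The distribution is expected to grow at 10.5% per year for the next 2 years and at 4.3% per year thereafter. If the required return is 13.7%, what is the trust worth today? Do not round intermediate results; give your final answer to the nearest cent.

€328502.76

D_1 = 29282.50000
D_2 = 32357.16250
Terminal value at year 2: TV = D_2×(1+g_2)/(r−g_2) = 33748.52049/0.094 = 359026.81370
P_0 = D_1/(1+r)^1 + D_2/(1+r)^2 + TV/(1+r)^2
    = 25754.17766 + 25029.34592 + 277719.23189 = 328502.75548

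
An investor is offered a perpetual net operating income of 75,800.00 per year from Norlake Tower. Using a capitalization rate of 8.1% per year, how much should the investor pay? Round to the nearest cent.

Level perpetuity: PV = C / r = 75,800.00 / 0.081 = 935,802.47

935802.47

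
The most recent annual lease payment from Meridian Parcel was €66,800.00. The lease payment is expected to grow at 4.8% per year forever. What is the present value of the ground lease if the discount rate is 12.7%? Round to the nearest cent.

D₁ = D₀ × (1 + g) = €66,800.00 × 1.048 = €70,006.4000
Growing perpetuity: P = D₁ / (r − g) = €70,006.4000 / (0.127 − 0.048) = €886,156.96

€886156.96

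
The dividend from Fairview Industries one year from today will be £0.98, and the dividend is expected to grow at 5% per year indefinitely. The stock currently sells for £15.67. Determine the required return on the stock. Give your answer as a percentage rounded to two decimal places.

P = D₁/(r − g) ⇒ r = D₁/P + g = £0.9800/£15.67 + 0.05 = 0.062540 + 0.05 = 0.112540

11.25%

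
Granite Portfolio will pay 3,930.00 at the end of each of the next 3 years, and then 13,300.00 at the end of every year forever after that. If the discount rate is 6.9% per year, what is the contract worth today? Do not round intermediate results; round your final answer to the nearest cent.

168118.79

PV of 3-year annuity: 3,930.00 × [1 − (1+0.069)^−3] / 0.069 = 10332.43436
Perpetuity value at year 3: 13,300.00 / 0.069 = 192753.62319
PV of perpetuity: 192753.62319 / (1+0.069)^3 = 157786.35169
Total PV = 10332.43436 + 157786.35169 = 168118.78605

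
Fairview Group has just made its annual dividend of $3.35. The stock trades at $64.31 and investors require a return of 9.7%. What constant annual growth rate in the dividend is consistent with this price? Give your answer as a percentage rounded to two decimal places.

4.27%

P = D₀(1+g)/(r−g) ⇒ P(r−g) = D₀(1+g) ⇒ g(P+D₀) = P·r − D₀
g = (P·r − D₀)/(P + D₀) = ($64.31×0.097 − $3.35) / ($64.31 + $3.35) = 0.042685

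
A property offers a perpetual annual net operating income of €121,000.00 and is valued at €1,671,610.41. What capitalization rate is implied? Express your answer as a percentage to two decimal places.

P = C/r ⇒ r = C/P = €121,000.00/€1,671,610.41 = 0.072385

7.24%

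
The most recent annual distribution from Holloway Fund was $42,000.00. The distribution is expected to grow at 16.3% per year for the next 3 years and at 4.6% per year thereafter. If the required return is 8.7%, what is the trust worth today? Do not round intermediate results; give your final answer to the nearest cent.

D_1 = 48846.00000
D_2 = 56807.89800
D_3 = 66067.58537
Terminal value at year 3: TV = D_3×(1+g_2)/(r−g_2) = 69106.69430/0.041 = 1685529.12930
P_0 = D_1/(1+r)^1 + D_2/(1+r)^2 + D_3/(1+r)^3 + TV/(1+r)^3
    = 44936.52254 + 48078.35852 + 51439.86289 + 1312343.81908 = 1456798.56303

$1456798.56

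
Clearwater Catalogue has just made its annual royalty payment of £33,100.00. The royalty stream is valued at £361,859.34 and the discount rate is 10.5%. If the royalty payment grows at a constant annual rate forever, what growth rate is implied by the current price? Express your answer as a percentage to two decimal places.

1.24%

P = D₀(1+g)/(r−g) ⇒ P(r−g) = D₀(1+g) ⇒ g(P+D₀) = P·r − D₀
g = (P·r − D₀)/(P + D₀) = (£361,859.34×0.105 − £33,100.00) / (£361,859.34 + £33,100.00) = 0.012394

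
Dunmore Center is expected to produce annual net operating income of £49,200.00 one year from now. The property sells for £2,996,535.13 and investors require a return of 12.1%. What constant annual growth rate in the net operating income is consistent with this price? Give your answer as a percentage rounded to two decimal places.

P = D₁/(r−g) ⇒ g = r − D₁/P = 0.121 − £49,200.00/£2,996,535.13 = 0.104581

10.46%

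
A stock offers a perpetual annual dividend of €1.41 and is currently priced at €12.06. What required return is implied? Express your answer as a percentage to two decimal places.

P = C/r ⇒ r = C/P = €1.41/€12.06 = 0.116915

11.69%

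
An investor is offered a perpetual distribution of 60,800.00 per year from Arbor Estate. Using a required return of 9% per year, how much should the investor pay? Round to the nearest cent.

Level perpetuity: PV = C / r = 60,800.00 / 0.09 = 675,555.56

675555.56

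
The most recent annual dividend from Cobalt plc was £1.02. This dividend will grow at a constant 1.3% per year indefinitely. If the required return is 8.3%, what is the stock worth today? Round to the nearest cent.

D₁ = D₀ × (1 + g) = £1.02 × 1.013 = £1.0333
Growing perpetuity: P = D₁ / (r − g) = £1.0333 / (0.083 − 0.013) = £14.76

£14.76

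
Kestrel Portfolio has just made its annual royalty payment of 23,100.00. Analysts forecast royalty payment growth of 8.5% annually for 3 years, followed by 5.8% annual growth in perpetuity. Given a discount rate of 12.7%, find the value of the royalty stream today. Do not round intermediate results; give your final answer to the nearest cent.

380319.36

D_1 = 25063.50000
D_2 = 27193.89750
D_3 = 29505.37879
Terminal value at year 3: TV = D_3×(1+g_2)/(r−g_2) = 31216.69076/0.069 = 452415.80808
P_0 = D_1/(1+r)^1 + D_2/(1+r)^2 + D_3/(1+r)^3 + TV/(1+r)^3
    = 22239.13043 + 21410.34297 + 20612.44199 + 316057.44377 = 380319.35916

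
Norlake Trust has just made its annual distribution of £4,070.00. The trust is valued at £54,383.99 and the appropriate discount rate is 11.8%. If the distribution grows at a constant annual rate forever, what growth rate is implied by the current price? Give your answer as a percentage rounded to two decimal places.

4.02%

P = D₀(1+g)/(r−g) ⇒ P(r−g) = D₀(1+g) ⇒ g(P+D₀) = P·r − D₀
g = (P·r − D₀)/(P + D₀) = (£54,383.99×0.118 − £4,070.00) / (£54,383.99 + £4,070.00) = 0.040157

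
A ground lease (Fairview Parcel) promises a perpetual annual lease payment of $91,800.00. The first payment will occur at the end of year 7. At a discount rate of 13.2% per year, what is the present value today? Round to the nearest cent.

$330514.25

Value at end of year 6: C / r = $91,800.00 / 0.132 = $695,454.5455
Discount to today: PV = $695,454.5455 / (1 + 0.132)^6 = $695,454.5455 / 2.104159 = $330,514.25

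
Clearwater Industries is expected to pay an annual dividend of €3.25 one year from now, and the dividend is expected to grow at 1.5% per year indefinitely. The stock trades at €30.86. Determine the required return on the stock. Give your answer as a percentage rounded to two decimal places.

12.03%

P = D₁/(r − g) ⇒ r = D₁/P + g = €3.2500/€30.86 + 0.015 = 0.105314 + 0.015 = 0.120314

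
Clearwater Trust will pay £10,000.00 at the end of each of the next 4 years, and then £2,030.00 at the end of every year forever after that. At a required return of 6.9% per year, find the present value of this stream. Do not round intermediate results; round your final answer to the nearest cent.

PV of 4-year annuity: £10,000.00 × [1 − (1+0.069)^−4] / 0.069 = 33948.71990
Perpetuity value at year 4: £2,030.00 / 0.069 = 29420.28986
PV of perpetuity: 29420.28986 / (1+0.069)^4 = 22528.69971
Total PV = 33948.71990 + 22528.69971 = 56477.41962

£56477.42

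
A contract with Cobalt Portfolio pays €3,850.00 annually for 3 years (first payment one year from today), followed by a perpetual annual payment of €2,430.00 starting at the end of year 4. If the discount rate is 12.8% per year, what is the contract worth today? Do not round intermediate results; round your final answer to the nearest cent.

€22348.63

PV of 3-year annuity: €3,850.00 × [1 − (1+0.128)^−3] / 0.128 = 9121.39776
Perpetuity value at year 3: €2,430.00 / 0.128 = 18984.37500
PV of perpetuity: 18984.37500 / (1+0.128)^3 = 13227.23304
Total PV = 9121.39776 + 13227.23304 = 22348.63080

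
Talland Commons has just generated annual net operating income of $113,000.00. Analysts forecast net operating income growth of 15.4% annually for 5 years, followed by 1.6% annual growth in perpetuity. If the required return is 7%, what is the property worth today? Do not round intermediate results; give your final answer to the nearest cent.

$3815173.90

D_1 = 130402.00000
D_2 = 150483.90800
D_3 = 173658.42983
D_4 = 200401.82803
D_5 = 231263.70954
Terminal value at year 5: TV = D_5×(1+g_2)/(r−g_2) = 234963.92889/0.054 = 4351183.86842
P_0 = D_1/(1+r)^1 + D_2/(1+r)^2 + D_3/(1+r)^3 + D_4/(1+r)^4 + D_5/(1+r)^5 + TV/(1+r)^5
    = 121871.02804 + 131438.47323 + 141757.00758 + 152885.59509 + 164887.82872 + 3102333.96258 = 3815173.89523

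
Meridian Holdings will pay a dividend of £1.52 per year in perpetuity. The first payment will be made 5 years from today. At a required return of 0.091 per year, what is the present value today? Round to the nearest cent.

Value at end of year 4: C / r = £1.52 / 0.091 = £16.7033
Discount to today: PV = £16.7033 / (1 + 0.091)^4 = £16.7033 / 1.416769 = £11.79

£11.79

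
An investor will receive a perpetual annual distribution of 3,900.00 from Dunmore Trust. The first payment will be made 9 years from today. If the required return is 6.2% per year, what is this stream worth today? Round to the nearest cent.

Value at end of year 8: C / r = 3,900.00 / 0.062 = 62,903.2258
Discount to today: PV = 62,903.2258 / (1 + 0.062)^8 = 62,903.2258 / 1.618066 = 38,875.57

38875.57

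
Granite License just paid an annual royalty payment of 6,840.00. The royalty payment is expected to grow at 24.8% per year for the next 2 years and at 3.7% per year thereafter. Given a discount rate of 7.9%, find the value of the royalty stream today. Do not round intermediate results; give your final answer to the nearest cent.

242990.71

D_1 = 8536.32000
D_2 = 10653.32736
Terminal value at year 2: TV = D_2×(1+g_2)/(r−g_2) = 11047.50047/0.042 = 263035.72553
P_0 = D_1/(1+r)^1 + D_2/(1+r)^2 + TV/(1+r)^2
    = 7911.32530 + 9150.44854 + 225928.93184 = 242990.70568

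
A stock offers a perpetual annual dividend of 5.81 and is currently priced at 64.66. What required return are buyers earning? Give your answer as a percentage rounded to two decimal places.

P = C/r ⇒ r = C/P = 5.81/64.66 = 0.089855

8.99%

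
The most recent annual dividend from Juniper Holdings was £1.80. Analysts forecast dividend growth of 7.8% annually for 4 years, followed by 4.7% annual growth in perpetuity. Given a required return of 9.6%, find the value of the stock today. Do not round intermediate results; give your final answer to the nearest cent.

£42.91

D_1 = 1.94040
D_2 = 2.09175
D_3 = 2.25491
D_4 = 2.43079
Terminal value at year 4: TV = D_4×(1+g_2)/(r−g_2) = 2.54504/0.049 = 51.93955
P_0 = D_1/(1+r)^1 + D_2/(1+r)^2 + D_3/(1+r)^3 + D_4/(1+r)^4 + TV/(1+r)^4
    = 1.77044 + 1.74136 + 1.71276 + 1.68463 + 35.99614 = 42.90534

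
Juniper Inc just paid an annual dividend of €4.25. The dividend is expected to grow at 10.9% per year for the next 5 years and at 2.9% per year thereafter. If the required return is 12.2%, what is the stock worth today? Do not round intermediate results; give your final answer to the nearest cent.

D_1 = 4.71325
D_2 = 5.22699
D_3 = 5.79674
D_4 = 6.42858
D_5 = 7.12930
Terminal value at year 5: TV = D_5×(1+g_2)/(r−g_2) = 7.33605/0.093 = 78.88221
P_0 = D_1/(1+r)^1 + D_2/(1+r)^2 + D_3/(1+r)^3 + D_4/(1+r)^4 + D_5/(1+r)^5 + TV/(1+r)^5
    = 4.20076 + 4.15209 + 4.10398 + 4.05643 + 4.00943 + 44.36238 = 64.88505

€64.89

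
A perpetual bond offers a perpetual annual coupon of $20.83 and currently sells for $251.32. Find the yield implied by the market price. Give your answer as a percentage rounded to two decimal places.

P = C/r ⇒ r = C/P = $20.83/$251.32 = 0.082882

8.29%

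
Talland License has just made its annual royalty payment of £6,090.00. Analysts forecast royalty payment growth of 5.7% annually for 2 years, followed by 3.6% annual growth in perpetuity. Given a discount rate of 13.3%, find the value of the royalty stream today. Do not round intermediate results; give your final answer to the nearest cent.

D_1 = 6437.13000
D_2 = 6804.04641
Terminal value at year 2: TV = D_2×(1+g_2)/(r−g_2) = 7048.99208/0.097 = 72670.02145
P_0 = D_1/(1+r)^1 + D_2/(1+r)^2 + TV/(1+r)^2
    = 5681.49162 + 5300.38538 + 56610.30160 = 67592.17860

£67592.18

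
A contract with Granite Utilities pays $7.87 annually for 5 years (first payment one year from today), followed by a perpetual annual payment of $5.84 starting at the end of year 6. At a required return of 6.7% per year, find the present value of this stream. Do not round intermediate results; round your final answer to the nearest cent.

PV of 5-year annuity: $7.87 × [1 − (1+0.067)^−5] / 0.067 = 32.52942
Perpetuity value at year 5: $5.84 / 0.067 = 87.16418
PV of perpetuity: 87.16418 / (1+0.067)^5 = 63.02545
Total PV = 32.52942 + 63.02545 = 95.55487

$95.55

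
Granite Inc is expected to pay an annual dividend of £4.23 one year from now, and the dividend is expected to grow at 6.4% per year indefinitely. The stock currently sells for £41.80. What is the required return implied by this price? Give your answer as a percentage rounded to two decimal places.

16.52%

P = D₁/(r − g) ⇒ r = D₁/P + g = £4.2300/£41.80 + 0.064 = 0.101196 + 0.064 = 0.165196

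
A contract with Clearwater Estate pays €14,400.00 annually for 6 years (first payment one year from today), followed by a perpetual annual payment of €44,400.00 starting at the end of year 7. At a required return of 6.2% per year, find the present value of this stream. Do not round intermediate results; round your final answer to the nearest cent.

€569531.75

PV of 6-year annuity: €14,400.00 × [1 − (1+0.062)^−6] / 0.062 = 70366.69308
Perpetuity value at year 6: €44,400.00 / 0.062 = 716129.03226
PV of perpetuity: 716129.03226 / (1+0.062)^6 = 499165.06192
Total PV = 70366.69308 + 499165.06192 = 569531.75500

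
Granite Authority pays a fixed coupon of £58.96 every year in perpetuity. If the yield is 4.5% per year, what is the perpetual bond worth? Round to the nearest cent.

£1310.22

Level perpetuity: PV = C / r = £58.96 / 0.045 = £1,310.22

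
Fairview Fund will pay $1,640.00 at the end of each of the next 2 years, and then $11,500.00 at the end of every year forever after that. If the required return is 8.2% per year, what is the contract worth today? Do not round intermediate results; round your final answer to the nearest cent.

$122709.01

PV of 2-year annuity: $1,640.00 × [1 − (1+0.082)^−2] / 0.082 = 2916.55420
Perpetuity value at year 2: $11,500.00 / 0.082 = 140243.90244
PV of perpetuity: 140243.90244 / (1+0.082)^2 = 119792.45530
Total PV = 2916.55420 + 119792.45530 = 122709.00950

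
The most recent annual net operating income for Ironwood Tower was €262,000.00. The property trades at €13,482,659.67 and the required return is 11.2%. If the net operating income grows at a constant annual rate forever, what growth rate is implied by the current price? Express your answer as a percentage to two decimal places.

9.08%

P = D₀(1+g)/(r−g) ⇒ P(r−g) = D₀(1+g) ⇒ g(P+D₀) = P·r − D₀
g = (P·r − D₀)/(P + D₀) = (€13,482,659.67×0.112 − €262,000.00) / (€13,482,659.67 + €262,000.00) = 0.090803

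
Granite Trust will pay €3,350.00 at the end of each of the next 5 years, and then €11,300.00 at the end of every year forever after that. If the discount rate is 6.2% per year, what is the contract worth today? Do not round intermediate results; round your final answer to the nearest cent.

€148951.19

PV of 5-year annuity: €3,350.00 × [1 − (1+0.062)^−5] / 0.062 = 14034.97111
Perpetuity value at year 5: €11,300.00 / 0.062 = 182258.06452
PV of perpetuity: 182258.06452 / (1+0.062)^5 = 134916.22167
Total PV = 14034.97111 + 134916.22167 = 148951.19278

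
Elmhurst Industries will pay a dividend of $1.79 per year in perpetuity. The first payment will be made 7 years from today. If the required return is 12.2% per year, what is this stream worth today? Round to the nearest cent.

Value at end of year 6: C / r = $1.79 / 0.122 = $14.6721
Discount to today: PV = $14.6721 / (1 + 0.122)^6 = $14.6721 / 1.995065 = $7.35

$7.35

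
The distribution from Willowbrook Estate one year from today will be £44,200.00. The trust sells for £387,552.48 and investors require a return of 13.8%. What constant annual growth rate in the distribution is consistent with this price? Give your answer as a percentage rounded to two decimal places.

P = D₁/(r−g) ⇒ g = r − D₁/P = 0.138 − £44,200.00/£387,552.48 = 0.023951

2.40%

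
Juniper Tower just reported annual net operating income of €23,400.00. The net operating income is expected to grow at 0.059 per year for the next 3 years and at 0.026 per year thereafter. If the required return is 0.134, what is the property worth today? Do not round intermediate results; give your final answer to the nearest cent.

€242362.62

D_1 = 24780.60000
D_2 = 26242.65540
D_3 = 27790.97207
Terminal value at year 3: TV = D_3×(1+g_2)/(r−g_2) = 28513.53734/0.108 = 264014.23465
P_0 = D_1/(1+r)^1 + D_2/(1+r)^2 + D_3/(1+r)^3 + TV/(1+r)^3
    = 21852.38095 + 20407.11766 + 19057.44057 + 181045.68539 = 242362.62458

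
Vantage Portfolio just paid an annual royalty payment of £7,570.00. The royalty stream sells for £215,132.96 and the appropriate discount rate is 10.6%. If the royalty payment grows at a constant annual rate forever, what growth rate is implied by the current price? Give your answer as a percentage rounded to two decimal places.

P = D₀(1+g)/(r−g) ⇒ P(r−g) = D₀(1+g) ⇒ g(P+D₀) = P·r − D₀
g = (P·r − D₀)/(P + D₀) = (£215,132.96×0.106 − £7,570.00) / (£215,132.96 + £7,570.00) = 0.068405

6.84%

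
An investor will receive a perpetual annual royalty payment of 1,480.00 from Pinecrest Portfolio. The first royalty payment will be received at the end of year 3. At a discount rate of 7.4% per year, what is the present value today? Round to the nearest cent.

17338.90

Value at end of year 2: C / r = 1,480.00 / 0.074 = 20,000.0000
Discount to today: PV = 20,000.0000 / (1 + 0.074)^2 = 20,000.0000 / 1.153476 = 17,338.90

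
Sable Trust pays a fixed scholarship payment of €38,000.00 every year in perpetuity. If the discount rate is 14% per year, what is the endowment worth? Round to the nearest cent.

€271428.57

Level perpetuity: PV = C / r = €38,000.00 / 0.14 = €271,428.57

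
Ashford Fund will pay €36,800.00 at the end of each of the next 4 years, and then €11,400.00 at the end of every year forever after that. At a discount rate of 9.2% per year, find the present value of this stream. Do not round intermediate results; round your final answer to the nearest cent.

€205841.98

PV of 4-year annuity: €36,800.00 × [1 − (1+0.092)^−4] / 0.092 = 118700.19063
Perpetuity value at year 4: €11,400.00 / 0.092 = 123913.04348
PV of perpetuity: 123913.04348 / (1+0.092)^4 = 87141.78877
Total PV = 118700.19063 + 87141.78877 = 205841.97940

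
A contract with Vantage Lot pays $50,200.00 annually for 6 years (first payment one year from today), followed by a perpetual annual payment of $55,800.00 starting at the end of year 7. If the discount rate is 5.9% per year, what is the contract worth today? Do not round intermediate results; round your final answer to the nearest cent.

PV of 6-year annuity: $50,200.00 × [1 − (1+0.059)^−6] / 0.059 = 247627.16240
Perpetuity value at year 6: $55,800.00 / 0.059 = 945762.71186
PV of perpetuity: 945762.71186 / (1+0.059)^6 = 670511.80226
Total PV = 247627.16240 + 670511.80226 = 918138.96466

$918138.96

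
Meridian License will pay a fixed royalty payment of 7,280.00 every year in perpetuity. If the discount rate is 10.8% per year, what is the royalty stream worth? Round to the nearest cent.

67407.41

Level perpetuity: PV = C / r = 7,280.00 / 0.108 = 67,407.41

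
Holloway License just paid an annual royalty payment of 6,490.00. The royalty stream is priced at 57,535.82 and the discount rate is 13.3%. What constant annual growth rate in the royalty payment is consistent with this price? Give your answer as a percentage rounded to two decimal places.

P = D₀(1+g)/(r−g) ⇒ P(r−g) = D₀(1+g) ⇒ g(P+D₀) = P·r − D₀
g = (P·r − D₀)/(P + D₀) = (57,535.82×0.133 − 6,490.00) / (57,535.82 + 6,490.00) = 0.018153

1.82%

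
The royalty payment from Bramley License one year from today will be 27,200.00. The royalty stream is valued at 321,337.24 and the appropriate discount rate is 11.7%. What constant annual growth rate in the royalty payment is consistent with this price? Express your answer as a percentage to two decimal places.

3.24%

P = D₁/(r−g) ⇒ g = r − D₁/P = 0.117 − 27,200.00/321,337.24 = 0.032354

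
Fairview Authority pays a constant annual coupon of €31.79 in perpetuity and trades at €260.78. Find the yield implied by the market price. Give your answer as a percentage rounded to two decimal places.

P = C/r ⇒ r = C/P = €31.79/€260.78 = 0.121904

12.19%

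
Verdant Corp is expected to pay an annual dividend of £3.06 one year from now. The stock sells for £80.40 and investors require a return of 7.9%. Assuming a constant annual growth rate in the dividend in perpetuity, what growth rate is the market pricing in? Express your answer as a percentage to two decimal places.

P = D₁/(r−g) ⇒ g = r − D₁/P = 0.079 − £3.06/£80.40 = 0.040940

4.09%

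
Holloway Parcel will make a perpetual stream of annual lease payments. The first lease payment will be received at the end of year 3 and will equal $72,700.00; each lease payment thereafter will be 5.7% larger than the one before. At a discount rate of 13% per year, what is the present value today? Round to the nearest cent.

Value at end of year 2: C₁ / (r − g) = $72,700.00 / (0.13 − 0.057) = $995,890.4110
Discount to today: PV = $995,890.4110 / (1 + 0.13)^2 = $995,890.4110 / 1.276900 = $779,928.27

$779928.27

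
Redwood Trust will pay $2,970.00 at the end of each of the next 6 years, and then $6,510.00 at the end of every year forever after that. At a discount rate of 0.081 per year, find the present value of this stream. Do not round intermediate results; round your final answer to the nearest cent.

$64054.90

PV of 6-year annuity: $2,970.00 × [1 − (1+0.081)^−6] / 0.081 = 13688.39992
Perpetuity value at year 6: $6,510.00 / 0.081 = 80370.37037
PV of perpetuity: 80370.37037 / (1+0.081)^6 = 50366.50388
Total PV = 13688.39992 + 50366.50388 = 64054.90380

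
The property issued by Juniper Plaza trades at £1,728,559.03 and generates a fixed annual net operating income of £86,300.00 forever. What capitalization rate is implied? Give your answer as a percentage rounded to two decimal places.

4.99%

P = C/r ⇒ r = C/P = £86,300.00/£1,728,559.03 = 0.049926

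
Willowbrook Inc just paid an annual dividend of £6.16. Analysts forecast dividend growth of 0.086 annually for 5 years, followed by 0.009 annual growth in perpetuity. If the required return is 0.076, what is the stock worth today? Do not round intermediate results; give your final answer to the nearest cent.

D_1 = 6.68976
D_2 = 7.26508
D_3 = 7.88988
D_4 = 8.56841
D_5 = 9.30529
Terminal value at year 5: TV = D_5×(1+g_2)/(r−g_2) = 9.38904/0.067 = 140.13487
P_0 = D_1/(1+r)^1 + D_2/(1+r)^2 + D_3/(1+r)^3 + D_4/(1+r)^4 + D_5/(1+r)^5 + TV/(1+r)^5
    = 6.21725 + 6.27503 + 6.33335 + 6.39221 + 6.45162 + 97.15940 = 128.82886

£128.83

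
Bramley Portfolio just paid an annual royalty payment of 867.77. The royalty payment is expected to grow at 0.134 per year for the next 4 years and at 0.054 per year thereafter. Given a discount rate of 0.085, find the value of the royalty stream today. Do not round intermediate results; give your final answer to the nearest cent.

D_1 = 984.05118
D_2 = 1115.91404
D_3 = 1265.44652
D_4 = 1435.01635
Terminal value at year 4: TV = D_4×(1+g_2)/(r−g_2) = 1512.50724/0.031 = 48790.55600
P_0 = D_1/(1+r)^1 + D_2/(1+r)^2 + D_3/(1+r)^3 + D_4/(1+r)^4 + TV/(1+r)^4
    = 906.95961 + 947.91908 + 990.72833 + 1035.47090 + 35206.01052 = 39087.08844

39087.09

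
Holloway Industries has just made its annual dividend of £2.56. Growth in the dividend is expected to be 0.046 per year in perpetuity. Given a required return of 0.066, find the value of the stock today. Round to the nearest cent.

£133.89

D₁ = D₀ × (1 + g) = £2.56 × 1.046 = £2.6778
Growing perpetuity: P = D₁ / (r − g) = £2.6778 / (0.066 − 0.046) = £133.89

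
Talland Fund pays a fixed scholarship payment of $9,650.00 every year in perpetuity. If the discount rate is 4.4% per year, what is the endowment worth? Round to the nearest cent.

$219318.18

Level perpetuity: PV = C / r = $9,650.00 / 0.044 = $219,318.18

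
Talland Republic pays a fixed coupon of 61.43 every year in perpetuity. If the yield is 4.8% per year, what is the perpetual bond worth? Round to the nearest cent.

Level perpetuity: PV = C / r = 61.43 / 0.048 = 1,279.79

1279.79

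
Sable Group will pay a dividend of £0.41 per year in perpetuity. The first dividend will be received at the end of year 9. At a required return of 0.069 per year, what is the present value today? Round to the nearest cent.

Value at end of year 8: C / r = £0.41 / 0.069 = £5.9420
Discount to today: PV = £5.9420 / (1 + 0.069)^8 = £5.9420 / 1.705382 = £3.48

£3.48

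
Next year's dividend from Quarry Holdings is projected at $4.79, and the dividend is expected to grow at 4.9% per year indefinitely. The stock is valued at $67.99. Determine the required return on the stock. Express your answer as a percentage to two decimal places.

P = D₁/(r − g) ⇒ r = D₁/P + g = $4.7900/$67.99 + 0.049 = 0.070452 + 0.049 = 0.119452

11.95%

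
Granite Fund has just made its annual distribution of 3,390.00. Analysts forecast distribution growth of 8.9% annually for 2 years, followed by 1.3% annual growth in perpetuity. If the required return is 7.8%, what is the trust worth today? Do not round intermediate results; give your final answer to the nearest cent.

60799.68

D_1 = 3691.71000
D_2 = 4020.27219
Terminal value at year 2: TV = D_2×(1+g_2)/(r−g_2) = 4072.53573/0.065 = 62654.39582
P_0 = D_1/(1+r)^1 + D_2/(1+r)^2 + TV/(1+r)^2
    = 3424.59184 + 3459.53665 + 53915.54812 = 60799.67661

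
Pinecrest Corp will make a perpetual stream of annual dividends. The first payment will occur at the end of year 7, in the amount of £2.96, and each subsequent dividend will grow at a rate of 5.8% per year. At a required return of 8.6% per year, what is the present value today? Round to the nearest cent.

Value at end of year 6: C₁ / (r − g) = £2.96 / (0.086 − 0.058) = £105.7143
Discount to today: PV = £105.7143 / (1 + 0.086)^6 = £105.7143 / 1.640510 = £64.44

£64.44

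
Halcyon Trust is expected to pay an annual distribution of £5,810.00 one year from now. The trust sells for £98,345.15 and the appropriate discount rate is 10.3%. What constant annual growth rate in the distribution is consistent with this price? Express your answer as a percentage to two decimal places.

P = D₁/(r−g) ⇒ g = r − D₁/P = 0.103 − £5,810.00/£98,345.15 = 0.043922

4.39%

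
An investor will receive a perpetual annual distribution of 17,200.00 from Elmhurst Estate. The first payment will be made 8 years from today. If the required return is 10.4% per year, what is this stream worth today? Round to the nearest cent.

82739.25

Value at end of year 7: C / r = 17,200.00 / 0.104 = 165,384.6154
Discount to today: PV = 165,384.6154 / (1 + 0.104)^7 = 165,384.6154 / 1.998865 = 82,739.25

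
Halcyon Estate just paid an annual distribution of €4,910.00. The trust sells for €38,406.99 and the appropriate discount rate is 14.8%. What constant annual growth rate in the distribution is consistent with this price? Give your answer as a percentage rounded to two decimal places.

1.79%

P = D₀(1+g)/(r−g) ⇒ P(r−g) = D₀(1+g) ⇒ g(P+D₀) = P·r − D₀
g = (P·r − D₀)/(P + D₀) = (€38,406.99×0.148 − €4,910.00) / (€38,406.99 + €4,910.00) = 0.017874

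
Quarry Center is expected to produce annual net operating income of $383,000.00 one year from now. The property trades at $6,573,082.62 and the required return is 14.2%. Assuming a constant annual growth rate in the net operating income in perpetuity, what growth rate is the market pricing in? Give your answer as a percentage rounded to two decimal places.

P = D₁/(r−g) ⇒ g = r − D₁/P = 0.142 − $383,000.00/$6,573,082.62 = 0.083732

8.37%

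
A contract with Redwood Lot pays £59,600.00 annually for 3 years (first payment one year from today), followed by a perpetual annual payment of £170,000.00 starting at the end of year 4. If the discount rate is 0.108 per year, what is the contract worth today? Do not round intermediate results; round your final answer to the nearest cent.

PV of 3-year annuity: £59,600.00 × [1 − (1+0.108)^−3] / 0.108 = 146153.51897
Perpetuity value at year 3: £170,000.00 / 0.108 = 1574074.07407
PV of perpetuity: 1574074.07407 / (1+0.108)^3 = 1157193.23136
Total PV = 146153.51897 + 1157193.23136 = 1303346.75034

£1303346.75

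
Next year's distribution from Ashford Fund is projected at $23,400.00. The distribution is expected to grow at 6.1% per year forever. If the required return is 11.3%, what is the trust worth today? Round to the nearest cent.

Growing perpetuity: P = D₁ / (r − g) = $23,400.0000 / (0.113 − 0.061) = $450,000.00

$450000.00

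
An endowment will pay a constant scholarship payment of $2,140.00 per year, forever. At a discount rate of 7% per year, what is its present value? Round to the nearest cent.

Level perpetuity: PV = C / r = $2,140.00 / 0.07 = $30,571.43

$30571.43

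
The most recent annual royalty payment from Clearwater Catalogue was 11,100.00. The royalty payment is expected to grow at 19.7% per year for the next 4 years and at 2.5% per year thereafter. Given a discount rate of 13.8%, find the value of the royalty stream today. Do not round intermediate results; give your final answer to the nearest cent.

173707.89

D_1 = 13286.70000
D_2 = 15904.17990
D_3 = 19037.30334
D_4 = 22787.65210
Terminal value at year 4: TV = D_4×(1+g_2)/(r−g_2) = 23357.34340/0.113 = 206702.15399
P_0 = D_1/(1+r)^1 + D_2/(1+r)^2 + D_3/(1+r)^3 + D_4/(1+r)^4 + TV/(1+r)^4
    = 11675.48330 + 12280.80274 + 12917.50516 + 13587.21765 + 123246.88573 = 173707.89458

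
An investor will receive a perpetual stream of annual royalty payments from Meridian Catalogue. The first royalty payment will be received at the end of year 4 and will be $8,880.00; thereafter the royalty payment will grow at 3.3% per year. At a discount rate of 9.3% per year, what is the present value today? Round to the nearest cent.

Value at end of year 3: C₁ / (r − g) = $8,880.00 / (0.093 − 0.033) = $148,000.0000
Discount to today: PV = $148,000.0000 / (1 + 0.093)^3 = $148,000.0000 / 1.305751 = $113,344.70

$113344.70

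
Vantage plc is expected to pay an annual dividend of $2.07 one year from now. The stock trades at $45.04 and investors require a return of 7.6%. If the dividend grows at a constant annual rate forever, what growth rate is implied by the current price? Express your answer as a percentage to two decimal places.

3.00%

P = D₁/(r−g) ⇒ g = r − D₁/P = 0.076 − $2.07/$45.04 = 0.030041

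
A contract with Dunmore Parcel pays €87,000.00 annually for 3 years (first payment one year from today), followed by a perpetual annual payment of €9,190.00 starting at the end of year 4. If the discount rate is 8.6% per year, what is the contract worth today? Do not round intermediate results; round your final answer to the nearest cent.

€305233.12

PV of 3-year annuity: €87,000.00 × [1 − (1+0.086)^−3] / 0.086 = 221802.08958
Perpetuity value at year 3: €9,190.00 / 0.086 = 106860.46512
PV of perpetuity: 106860.46512 / (1+0.086)^3 = 83431.02600
Total PV = 221802.08958 + 83431.02600 = 305233.11557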